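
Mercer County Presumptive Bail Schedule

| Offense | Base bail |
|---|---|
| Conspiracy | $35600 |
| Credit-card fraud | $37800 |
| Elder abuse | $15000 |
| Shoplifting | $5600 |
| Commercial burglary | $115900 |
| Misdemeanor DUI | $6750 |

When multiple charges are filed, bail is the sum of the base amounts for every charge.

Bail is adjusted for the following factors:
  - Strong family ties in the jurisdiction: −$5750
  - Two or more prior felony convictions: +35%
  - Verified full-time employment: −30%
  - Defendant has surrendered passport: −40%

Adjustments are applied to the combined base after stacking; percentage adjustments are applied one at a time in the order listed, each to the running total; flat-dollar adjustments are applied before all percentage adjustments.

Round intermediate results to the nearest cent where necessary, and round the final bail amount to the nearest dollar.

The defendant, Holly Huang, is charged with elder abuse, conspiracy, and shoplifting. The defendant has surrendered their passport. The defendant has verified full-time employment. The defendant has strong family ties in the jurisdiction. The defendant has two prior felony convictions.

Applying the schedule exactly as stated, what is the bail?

$28605

Base amounts from the schedule: elder abuse $15000; conspiracy $35600; shoplifting $5600.
Stacking rule: sum of all bases. $15000 + $35600 + $5600 = $56200.
Strong family ties in the jurisdiction (−$5750 flat): $56200 − $5750 = $50450.
Two or more prior felony convictions (+35%): $50450 × 1.35 = $68107.50.
Verified full-time employment (−30%): $68107.50 × 0.7 = $47675.25.
Defendant has surrendered passport (−40%): $47675.25 × 0.6 = $28605.15.
Rounded to the nearest dollar: $28605.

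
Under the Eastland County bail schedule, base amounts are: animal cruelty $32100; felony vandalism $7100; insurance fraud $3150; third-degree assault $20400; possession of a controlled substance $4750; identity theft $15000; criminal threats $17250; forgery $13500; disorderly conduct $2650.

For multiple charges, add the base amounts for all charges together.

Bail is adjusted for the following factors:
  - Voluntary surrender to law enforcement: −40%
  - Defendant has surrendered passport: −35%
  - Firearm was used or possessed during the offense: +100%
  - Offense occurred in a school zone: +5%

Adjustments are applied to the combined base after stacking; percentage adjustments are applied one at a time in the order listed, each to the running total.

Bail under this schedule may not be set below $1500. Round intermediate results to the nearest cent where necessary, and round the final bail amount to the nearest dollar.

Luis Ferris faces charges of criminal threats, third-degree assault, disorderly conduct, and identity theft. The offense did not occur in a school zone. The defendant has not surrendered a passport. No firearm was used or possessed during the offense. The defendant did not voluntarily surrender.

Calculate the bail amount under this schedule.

Base amounts from the schedule: criminal threats $17250; third-degree assault $20400; disorderly conduct $2650; identity theft $15000.
Stacking rule: sum of all bases. $17250 + $20400 + $2650 + $15000 = $55300.
No adjustment factors apply to this defendant.
$55300 is at or above the $1500 minimum.

$55300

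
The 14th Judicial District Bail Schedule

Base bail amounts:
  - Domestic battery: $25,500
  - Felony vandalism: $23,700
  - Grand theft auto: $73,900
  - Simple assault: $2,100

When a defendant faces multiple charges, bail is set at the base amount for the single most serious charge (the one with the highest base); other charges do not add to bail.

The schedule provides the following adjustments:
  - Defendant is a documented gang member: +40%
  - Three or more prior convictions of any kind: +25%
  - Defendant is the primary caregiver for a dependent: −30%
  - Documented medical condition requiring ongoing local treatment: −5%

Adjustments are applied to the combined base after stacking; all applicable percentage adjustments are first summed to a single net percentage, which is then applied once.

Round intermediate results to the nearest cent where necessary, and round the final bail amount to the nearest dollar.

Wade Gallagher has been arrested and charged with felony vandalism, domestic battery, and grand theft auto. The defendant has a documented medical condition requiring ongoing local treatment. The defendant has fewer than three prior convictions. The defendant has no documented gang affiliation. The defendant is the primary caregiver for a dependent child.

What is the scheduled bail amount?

Base amounts from the schedule: felony vandalism $23,700; domestic battery $25,500; grand theft auto $73,900.
Stacking rule: use the highest base only. Highest is grand theft auto at $73,900. Combined base = $73,900.
Net percentage adjustment: −30% −5% = −35%. $73,900 × 0.65 = $48,035.

$48,035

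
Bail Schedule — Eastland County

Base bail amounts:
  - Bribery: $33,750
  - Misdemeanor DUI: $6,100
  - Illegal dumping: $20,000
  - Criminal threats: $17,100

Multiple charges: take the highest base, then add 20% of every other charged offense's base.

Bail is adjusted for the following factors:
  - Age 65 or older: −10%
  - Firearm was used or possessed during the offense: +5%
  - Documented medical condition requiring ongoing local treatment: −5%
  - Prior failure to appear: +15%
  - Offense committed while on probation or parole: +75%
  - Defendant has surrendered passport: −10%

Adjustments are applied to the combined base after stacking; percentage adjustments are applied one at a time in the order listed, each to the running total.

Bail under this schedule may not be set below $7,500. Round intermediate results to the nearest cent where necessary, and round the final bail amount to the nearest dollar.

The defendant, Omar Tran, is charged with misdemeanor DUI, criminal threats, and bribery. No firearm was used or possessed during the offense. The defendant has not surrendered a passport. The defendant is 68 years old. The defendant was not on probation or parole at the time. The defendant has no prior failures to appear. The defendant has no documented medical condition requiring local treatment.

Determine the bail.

$34,551

Base amounts from the schedule: misdemeanor DUI $6,100; criminal threats $17,100; bribery $33,750.
Stacking rule: highest base plus 20% of each additional charge. Highest is bribery at $33,750. Additional: $6,100 × 20% = $1,220; $17,100 × 20% = $3,420. Combined base = $33,750 + $4,640 = $38,390.
Age 65 or older (−10%): $38,390 × 0.9 = $34,551.
$34,551 is at or above the $7,500 minimum.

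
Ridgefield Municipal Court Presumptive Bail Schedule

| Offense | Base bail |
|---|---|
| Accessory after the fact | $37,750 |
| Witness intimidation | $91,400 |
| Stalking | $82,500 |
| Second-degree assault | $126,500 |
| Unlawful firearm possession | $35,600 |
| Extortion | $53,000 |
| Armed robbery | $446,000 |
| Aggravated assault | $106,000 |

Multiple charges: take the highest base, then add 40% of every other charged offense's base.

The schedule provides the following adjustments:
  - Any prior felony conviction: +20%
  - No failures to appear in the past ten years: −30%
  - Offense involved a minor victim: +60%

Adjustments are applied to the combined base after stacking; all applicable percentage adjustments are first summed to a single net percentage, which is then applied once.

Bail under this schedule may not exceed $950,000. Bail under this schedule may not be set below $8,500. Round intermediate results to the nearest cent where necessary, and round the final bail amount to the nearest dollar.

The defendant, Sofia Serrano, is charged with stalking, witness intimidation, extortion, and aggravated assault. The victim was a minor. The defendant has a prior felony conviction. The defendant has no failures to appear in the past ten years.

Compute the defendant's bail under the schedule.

Base amounts from the schedule: stalking $82,500; witness intimidation $91,400; extortion $53,000; aggravated assault $106,000.
Stacking rule: highest base plus 40% of each additional charge. Highest is aggravated assault at $106,000. Additional: $82,500 × 40% = $33,000; $91,400 × 40% = $36,560; $53,000 × 40% = $21,200. Combined base = $106,000 + $90,760 = $196,760.
Net percentage adjustment: +20% −30% +60% = +50%. $196,760 × 1.5 = $295,140.
$295,140 is within the $950,000 maximum.
$295,140 is at or above the $8,500 minimum.

$295,140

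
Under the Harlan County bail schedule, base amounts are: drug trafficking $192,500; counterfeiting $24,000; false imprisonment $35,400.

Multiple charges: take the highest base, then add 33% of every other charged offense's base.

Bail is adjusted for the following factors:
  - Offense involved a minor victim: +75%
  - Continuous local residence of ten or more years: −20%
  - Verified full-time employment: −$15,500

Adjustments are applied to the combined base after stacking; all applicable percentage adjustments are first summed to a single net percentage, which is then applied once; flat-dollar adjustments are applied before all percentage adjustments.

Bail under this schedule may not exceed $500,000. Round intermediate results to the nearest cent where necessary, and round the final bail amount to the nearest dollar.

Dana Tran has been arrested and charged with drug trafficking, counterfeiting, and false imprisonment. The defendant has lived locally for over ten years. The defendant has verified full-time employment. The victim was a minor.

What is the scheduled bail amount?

Base amounts from the schedule: drug trafficking $192,500; counterfeiting $24,000; false imprisonment $35,400.
Stacking rule: highest base plus 33% of each additional charge. Highest is drug trafficking at $192,500. Additional: $24,000 × 33% = $7,920; $35,400 × 33% = $11,682. Combined base = $192,500 + $19,602 = $212,102.
Verified full-time employment (−$15,500 flat): $212,102 − $15,500 = $196,602.
Net percentage adjustment: +75% −20% = +55%. $196,602 × 1.55 = $304,733.10.
$304,733.10 is within the $500,000 maximum.
Rounded to the nearest dollar: $304,733.

$304,733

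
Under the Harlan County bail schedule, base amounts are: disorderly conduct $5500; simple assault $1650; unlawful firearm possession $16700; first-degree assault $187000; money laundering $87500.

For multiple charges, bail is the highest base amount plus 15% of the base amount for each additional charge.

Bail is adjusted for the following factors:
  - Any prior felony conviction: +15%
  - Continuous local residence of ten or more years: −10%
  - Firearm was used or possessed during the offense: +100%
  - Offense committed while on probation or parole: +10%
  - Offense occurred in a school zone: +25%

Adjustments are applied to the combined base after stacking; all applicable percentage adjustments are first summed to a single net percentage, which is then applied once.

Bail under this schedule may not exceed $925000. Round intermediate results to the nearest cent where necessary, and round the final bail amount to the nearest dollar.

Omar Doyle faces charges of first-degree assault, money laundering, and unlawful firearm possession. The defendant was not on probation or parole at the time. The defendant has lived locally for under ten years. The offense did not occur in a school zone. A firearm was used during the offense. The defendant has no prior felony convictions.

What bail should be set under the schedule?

$405260

Base amounts from the schedule: first-degree assault $187000; money laundering $87500; unlawful firearm possession $16700.
Stacking rule: highest base plus 15% of each additional charge. Highest is first-degree assault at $187000. Additional: $87500 × 15% = $13125; $16700 × 15% = $2505. Combined base = $187000 + $15630 = $202630.
Firearm was used or possessed during the offense (+100%): $202630 × 2 = $405260.
$405260 is within the $925000 maximum.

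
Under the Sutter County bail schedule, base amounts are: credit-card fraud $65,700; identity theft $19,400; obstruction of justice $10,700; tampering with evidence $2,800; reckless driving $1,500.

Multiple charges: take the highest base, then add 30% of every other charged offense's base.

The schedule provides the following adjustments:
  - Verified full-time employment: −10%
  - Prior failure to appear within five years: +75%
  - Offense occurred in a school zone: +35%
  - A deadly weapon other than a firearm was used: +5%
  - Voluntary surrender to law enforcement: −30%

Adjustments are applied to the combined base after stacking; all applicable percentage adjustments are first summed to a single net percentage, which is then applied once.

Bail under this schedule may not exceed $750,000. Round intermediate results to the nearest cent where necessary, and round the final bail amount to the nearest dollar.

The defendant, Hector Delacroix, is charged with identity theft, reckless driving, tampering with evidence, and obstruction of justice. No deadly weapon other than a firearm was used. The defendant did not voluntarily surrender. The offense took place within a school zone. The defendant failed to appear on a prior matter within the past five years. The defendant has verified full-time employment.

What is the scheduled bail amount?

$47,800

Base amounts from the schedule: identity theft $19,400; reckless driving $1,500; tampering with evidence $2,800; obstruction of justice $10,700.
Stacking rule: highest base plus 30% of each additional charge. Highest is identity theft at $19,400. Additional: $1,500 × 30% = $450; $2,800 × 30% = $840; $10,700 × 30% = $3,210. Combined base = $19,400 + $4,500 = $23,900.
Net percentage adjustment: −10% +75% +35% = +100%. $23,900 × 2 = $47,800.
$47,800 is within the $750,000 maximum.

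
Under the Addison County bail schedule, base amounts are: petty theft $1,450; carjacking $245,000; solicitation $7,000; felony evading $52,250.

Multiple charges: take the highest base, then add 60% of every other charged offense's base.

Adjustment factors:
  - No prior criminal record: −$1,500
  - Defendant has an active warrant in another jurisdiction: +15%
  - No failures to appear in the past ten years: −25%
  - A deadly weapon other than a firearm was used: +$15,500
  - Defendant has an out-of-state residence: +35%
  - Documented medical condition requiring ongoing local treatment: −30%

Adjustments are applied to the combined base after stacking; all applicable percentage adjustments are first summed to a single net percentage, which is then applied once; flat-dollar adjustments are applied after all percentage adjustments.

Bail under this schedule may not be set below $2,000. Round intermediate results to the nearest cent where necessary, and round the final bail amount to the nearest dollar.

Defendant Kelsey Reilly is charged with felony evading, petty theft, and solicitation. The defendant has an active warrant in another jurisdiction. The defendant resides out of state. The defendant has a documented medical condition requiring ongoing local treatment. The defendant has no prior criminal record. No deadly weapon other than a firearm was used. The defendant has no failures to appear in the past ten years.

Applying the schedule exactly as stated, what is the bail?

Base amounts from the schedule: felony evading $52,250; petty theft $1,450; solicitation $7,000.
Stacking rule: highest base plus 60% of each additional charge. Highest is felony evading at $52,250. Additional: $1,450 × 60% = $870; $7,000 × 60% = $4,200. Combined base = $52,250 + $5,070 = $57,320.
Net percentage adjustment: +15% −25% +35% −30% = −5%. $57,320 × 0.95 = $54,454.
No prior criminal record (−$1,500 flat): $54,454 − $1,500 = $52,954.
$52,954 is at or above the $2,000 minimum.

$52,954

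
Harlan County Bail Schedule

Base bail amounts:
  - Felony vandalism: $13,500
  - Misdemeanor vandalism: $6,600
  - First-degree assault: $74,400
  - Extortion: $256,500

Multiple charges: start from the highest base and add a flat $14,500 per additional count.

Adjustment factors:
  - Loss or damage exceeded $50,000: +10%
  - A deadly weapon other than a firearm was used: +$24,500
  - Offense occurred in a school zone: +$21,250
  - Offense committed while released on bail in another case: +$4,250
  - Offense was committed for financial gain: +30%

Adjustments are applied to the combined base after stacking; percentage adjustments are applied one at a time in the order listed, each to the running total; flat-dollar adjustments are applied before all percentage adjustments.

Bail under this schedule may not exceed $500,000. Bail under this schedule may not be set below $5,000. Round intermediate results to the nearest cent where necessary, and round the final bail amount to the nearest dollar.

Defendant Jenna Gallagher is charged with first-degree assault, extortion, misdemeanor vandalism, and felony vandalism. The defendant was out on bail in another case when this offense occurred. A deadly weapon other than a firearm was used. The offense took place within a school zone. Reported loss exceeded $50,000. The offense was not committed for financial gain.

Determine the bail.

Base amounts from the schedule: first-degree assault $74,400; extortion $256,500; misdemeanor vandalism $6,600; felony vandalism $13,500.
Stacking rule: highest base plus $14,500 per additional charge. Highest is extortion at $256,500; 3 additional charges → +$43,500. Combined base = $300,000.
A deadly weapon other than a firearm was used (+$24,500 flat): $300,000 + $24,500 = $324,500.
Offense occurred in a school zone (+$21,250 flat): $324,500 + $21,250 = $345,750.
Offense committed while released on bail in another case (+$4,250 flat): $345,750 + $4,250 = $350,000.
Loss or damage exceeded $50,000 (+10%): $350,000 × 1.1 = $385,000.
$385,000 is within the $500,000 maximum.
$385,000 is at or above the $5,000 minimum.

$385,000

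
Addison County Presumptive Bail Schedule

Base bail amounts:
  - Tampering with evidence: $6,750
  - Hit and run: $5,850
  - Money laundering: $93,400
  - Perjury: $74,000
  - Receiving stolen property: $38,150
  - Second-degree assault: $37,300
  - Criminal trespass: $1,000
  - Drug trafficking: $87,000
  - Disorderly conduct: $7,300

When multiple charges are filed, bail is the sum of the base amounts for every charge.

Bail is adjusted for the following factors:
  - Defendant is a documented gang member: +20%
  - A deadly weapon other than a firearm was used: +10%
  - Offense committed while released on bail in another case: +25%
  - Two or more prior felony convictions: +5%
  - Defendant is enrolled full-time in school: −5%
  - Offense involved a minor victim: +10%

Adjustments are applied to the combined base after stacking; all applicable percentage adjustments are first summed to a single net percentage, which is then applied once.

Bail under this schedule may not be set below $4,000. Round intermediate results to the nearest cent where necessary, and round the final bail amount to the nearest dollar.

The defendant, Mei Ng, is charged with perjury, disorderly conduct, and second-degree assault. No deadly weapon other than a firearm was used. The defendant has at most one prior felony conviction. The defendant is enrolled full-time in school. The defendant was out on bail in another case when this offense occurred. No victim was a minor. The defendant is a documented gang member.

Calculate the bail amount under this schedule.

Base amounts from the schedule: perjury $74,000; disorderly conduct $7,300; second-degree assault $37,300.
Stacking rule: sum of all bases. $74,000 + $7,300 + $37,300 = $118,600.
Net percentage adjustment: +20% +25% −5% = +40%. $118,600 × 1.4 = $166,040.
$166,040 is at or above the $4,000 minimum.

$166,040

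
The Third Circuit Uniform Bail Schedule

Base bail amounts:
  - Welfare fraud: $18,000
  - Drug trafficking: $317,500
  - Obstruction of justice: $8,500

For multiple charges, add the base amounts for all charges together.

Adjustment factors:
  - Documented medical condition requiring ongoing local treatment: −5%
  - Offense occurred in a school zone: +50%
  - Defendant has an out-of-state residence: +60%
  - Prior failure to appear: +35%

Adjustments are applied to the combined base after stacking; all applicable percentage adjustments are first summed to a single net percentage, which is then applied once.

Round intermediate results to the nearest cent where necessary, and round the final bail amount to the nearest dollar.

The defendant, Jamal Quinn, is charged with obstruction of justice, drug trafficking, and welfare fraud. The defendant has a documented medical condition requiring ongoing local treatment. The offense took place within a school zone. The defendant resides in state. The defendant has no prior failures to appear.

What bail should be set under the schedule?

$498,800

Base amounts from the schedule: obstruction of justice $8,500; drug trafficking $317,500; welfare fraud $18,000.
Stacking rule: sum of all bases. $8,500 + $317,500 + $18,000 = $344,000.
Net percentage adjustment: −5% +50% = +45%. $344,000 × 1.45 = $498,800.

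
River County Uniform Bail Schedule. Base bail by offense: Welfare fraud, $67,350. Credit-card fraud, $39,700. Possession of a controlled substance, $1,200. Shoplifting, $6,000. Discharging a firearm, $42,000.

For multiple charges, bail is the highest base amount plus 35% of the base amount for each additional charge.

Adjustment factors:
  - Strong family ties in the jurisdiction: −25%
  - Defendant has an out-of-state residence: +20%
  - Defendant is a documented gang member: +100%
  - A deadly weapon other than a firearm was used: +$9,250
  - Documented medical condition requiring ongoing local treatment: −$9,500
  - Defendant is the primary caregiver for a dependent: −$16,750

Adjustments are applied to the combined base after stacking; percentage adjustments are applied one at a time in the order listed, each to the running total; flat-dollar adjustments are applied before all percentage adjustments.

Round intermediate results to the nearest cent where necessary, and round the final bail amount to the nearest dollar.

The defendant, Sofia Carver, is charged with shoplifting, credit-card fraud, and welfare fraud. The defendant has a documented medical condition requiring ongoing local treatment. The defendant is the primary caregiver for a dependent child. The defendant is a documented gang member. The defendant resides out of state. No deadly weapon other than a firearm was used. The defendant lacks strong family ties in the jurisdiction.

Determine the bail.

Base amounts from the schedule: shoplifting $6,000; credit-card fraud $39,700; welfare fraud $67,350.
Stacking rule: highest base plus 35% of each additional charge. Highest is welfare fraud at $67,350. Additional: $6,000 × 35% = $2,100; $39,700 × 35% = $13,895. Combined base = $67,350 + $15,995 = $83,345.
Documented medical condition requiring ongoing local treatment (−$9,500 flat): $83,345 − $9,500 = $73,845.
Defendant is the primary caregiver for a dependent (−$16,750 flat): $73,845 − $16,750 = $57,095.
Defendant has an out-of-state residence (+20%): $57,095 × 1.2 = $68,514.
Defendant is a documented gang member (+100%): $68,514 × 2 = $137,028.

$137,028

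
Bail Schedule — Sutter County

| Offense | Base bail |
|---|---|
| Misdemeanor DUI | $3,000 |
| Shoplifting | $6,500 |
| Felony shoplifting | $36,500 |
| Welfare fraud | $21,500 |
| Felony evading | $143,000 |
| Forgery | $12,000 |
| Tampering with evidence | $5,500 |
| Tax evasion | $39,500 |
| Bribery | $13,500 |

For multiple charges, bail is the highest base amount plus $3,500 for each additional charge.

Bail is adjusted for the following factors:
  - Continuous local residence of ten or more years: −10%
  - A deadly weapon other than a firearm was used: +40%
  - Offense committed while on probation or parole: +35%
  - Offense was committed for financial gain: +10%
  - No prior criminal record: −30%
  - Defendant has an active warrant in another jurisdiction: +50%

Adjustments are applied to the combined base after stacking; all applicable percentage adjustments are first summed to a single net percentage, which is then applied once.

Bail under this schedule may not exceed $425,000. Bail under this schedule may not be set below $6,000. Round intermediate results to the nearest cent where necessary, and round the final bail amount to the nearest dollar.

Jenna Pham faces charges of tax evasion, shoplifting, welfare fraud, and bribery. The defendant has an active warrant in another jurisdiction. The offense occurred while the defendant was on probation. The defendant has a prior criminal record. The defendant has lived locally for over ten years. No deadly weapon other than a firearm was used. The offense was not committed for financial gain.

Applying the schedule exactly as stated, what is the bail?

Base amounts from the schedule: tax evasion $39,500; shoplifting $6,500; welfare fraud $21,500; bribery $13,500.
Stacking rule: highest base plus $3,500 per additional charge. Highest is tax evasion at $39,500; 3 additional charges → +$10,500. Combined base = $50,000.
Net percentage adjustment: −10% +35% +50% = +75%. $50,000 × 1.75 = $87,500.
$87,500 is within the $425,000 maximum.
$87,500 is at or above the $6,000 minimum.

$87,500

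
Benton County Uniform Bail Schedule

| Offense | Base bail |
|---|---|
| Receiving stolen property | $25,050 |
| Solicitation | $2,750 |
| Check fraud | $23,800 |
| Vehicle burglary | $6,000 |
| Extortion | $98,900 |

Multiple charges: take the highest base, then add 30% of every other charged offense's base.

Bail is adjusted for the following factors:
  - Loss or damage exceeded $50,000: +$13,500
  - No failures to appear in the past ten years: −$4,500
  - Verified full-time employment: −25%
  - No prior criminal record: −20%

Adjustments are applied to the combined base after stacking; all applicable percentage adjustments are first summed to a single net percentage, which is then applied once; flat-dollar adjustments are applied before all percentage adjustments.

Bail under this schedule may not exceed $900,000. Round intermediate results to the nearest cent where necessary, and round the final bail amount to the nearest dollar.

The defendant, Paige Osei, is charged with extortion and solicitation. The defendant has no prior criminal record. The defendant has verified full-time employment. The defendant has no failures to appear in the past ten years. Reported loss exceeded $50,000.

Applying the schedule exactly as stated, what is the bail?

$59,799

Base amounts from the schedule: extortion $98,900; solicitation $2,750.
Stacking rule: highest base plus 30% of each additional charge. Highest is extortion at $98,900. Additional: $2,750 × 30% = $825. Combined base = $98,900 + $825 = $99,725.
Loss or damage exceeded $50,000 (+$13,500 flat): $99,725 + $13,500 = $113,225.
No failures to appear in the past ten years (−$4,500 flat): $113,225 − $4,500 = $108,725.
Net percentage adjustment: −25% −20% = −45%. $108,725 × 0.55 = $59,798.75.
$59,798.75 is within the $900,000 maximum.
Rounded to the nearest dollar: $59,799.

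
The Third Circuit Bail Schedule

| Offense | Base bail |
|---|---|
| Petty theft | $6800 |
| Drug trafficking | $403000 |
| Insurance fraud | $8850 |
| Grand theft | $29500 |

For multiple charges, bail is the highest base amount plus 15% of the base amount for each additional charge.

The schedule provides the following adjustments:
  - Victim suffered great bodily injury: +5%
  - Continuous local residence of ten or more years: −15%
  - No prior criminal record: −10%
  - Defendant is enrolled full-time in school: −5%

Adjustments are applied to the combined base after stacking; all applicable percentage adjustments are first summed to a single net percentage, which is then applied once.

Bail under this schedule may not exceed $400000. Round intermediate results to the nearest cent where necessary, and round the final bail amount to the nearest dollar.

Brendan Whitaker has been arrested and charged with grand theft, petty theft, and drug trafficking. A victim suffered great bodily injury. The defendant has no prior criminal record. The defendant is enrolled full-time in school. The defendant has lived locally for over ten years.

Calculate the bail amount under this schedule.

$306334

Base amounts from the schedule: grand theft $29500; petty theft $6800; drug trafficking $403000.
Stacking rule: highest base plus 15% of each additional charge. Highest is drug trafficking at $403000. Additional: $29500 × 15% = $4425; $6800 × 15% = $1020. Combined base = $403000 + $5445 = $408445.
Net percentage adjustment: +5% −15% −10% −5% = −25%. $408445 × 0.75 = $306333.75.
$306333.75 is within the $400000 maximum.
Rounded to the nearest dollar: $306334.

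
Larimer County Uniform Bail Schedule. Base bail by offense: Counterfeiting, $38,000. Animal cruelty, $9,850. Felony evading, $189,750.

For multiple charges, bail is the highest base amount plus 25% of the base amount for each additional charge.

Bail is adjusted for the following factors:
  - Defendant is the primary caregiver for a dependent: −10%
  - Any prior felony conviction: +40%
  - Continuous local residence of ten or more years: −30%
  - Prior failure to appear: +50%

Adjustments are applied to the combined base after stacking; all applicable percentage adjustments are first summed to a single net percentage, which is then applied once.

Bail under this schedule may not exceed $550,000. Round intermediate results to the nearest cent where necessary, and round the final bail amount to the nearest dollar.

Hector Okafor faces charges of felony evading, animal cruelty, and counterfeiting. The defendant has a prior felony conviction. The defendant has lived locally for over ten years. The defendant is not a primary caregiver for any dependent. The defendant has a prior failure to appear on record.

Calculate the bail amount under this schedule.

$322,740

Base amounts from the schedule: felony evading $189,750; animal cruelty $9,850; counterfeiting $38,000.
Stacking rule: highest base plus 25% of each additional charge. Highest is felony evading at $189,750. Additional: $9,850 × 25% = $2,462.50; $38,000 × 25% = $9,500. Combined base = $189,750 + $11,962.50 = $201,712.50.
Net percentage adjustment: +40% −30% +50% = +60%. $201,712.50 × 1.6 = $322,740.
$322,740 is within the $550,000 maximum.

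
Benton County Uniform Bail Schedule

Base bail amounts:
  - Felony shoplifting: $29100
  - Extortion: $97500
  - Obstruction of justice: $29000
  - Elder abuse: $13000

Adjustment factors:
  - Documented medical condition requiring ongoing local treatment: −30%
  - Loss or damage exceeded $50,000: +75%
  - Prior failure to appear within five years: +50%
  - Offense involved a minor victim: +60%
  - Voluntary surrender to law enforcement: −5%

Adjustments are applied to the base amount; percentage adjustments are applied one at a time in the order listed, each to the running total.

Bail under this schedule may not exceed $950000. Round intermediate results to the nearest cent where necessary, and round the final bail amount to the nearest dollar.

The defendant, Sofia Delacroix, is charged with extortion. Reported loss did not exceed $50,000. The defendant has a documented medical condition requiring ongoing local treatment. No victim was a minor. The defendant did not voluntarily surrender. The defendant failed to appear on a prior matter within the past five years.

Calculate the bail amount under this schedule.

$102375

Base amounts from the schedule: extortion $97500.
Single charge. Combined base = $97500.
Documented medical condition requiring ongoing local treatment (−30%): $97500 × 0.7 = $68250.
Prior failure to appear within five years (+50%): $68250 × 1.5 = $102375.
$102375 is within the $950000 maximum.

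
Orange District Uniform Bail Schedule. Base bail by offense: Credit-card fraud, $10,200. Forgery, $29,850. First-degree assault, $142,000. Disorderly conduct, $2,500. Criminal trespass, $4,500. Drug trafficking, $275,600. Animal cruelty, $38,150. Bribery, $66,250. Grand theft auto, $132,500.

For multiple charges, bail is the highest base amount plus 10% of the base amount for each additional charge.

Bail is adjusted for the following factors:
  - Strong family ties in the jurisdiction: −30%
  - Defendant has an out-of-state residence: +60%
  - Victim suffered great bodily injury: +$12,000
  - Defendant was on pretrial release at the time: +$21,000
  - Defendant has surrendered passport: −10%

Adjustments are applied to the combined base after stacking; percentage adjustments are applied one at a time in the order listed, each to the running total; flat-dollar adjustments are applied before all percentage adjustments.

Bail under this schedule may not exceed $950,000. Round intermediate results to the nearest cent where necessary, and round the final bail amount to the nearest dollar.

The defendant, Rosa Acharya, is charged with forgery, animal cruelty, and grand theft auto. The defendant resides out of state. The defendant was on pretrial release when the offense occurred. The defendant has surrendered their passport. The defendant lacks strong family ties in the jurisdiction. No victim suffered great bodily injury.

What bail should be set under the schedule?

Base amounts from the schedule: forgery $29,850; animal cruelty $38,150; grand theft auto $132,500.
Stacking rule: highest base plus 10% of each additional charge. Highest is grand theft auto at $132,500. Additional: $29,850 × 10% = $2,985; $38,150 × 10% = $3,815. Combined base = $132,500 + $6,800 = $139,300.
Defendant was on pretrial release at the time (+$21,000 flat): $139,300 + $21,000 = $160,300.
Defendant has an out-of-state residence (+60%): $160,300 × 1.6 = $256,480.
Defendant has surrendered passport (−10%): $256,480 × 0.9 = $230,832.
$230,832 is within the $950,000 maximum.

$230,832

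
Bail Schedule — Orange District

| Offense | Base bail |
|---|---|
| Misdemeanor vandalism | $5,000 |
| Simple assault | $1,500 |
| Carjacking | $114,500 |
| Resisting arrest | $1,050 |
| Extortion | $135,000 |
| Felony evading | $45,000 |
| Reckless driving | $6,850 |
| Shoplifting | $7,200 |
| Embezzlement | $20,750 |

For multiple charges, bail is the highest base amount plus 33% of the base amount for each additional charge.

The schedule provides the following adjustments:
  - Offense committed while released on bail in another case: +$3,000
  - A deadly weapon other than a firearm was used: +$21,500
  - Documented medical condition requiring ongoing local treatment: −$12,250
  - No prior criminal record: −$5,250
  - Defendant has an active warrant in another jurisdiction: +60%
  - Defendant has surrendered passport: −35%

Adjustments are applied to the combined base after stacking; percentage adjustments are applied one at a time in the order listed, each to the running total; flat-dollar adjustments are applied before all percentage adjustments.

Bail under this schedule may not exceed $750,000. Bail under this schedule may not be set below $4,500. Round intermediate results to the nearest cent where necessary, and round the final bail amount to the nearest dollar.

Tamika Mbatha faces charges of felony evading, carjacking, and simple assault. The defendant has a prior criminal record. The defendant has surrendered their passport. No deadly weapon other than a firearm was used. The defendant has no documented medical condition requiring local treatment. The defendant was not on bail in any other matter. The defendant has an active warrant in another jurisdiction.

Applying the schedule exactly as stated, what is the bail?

$135,039

Base amounts from the schedule: felony evading $45,000; carjacking $114,500; simple assault $1,500.
Stacking rule: highest base plus 33% of each additional charge. Highest is carjacking at $114,500. Additional: $45,000 × 33% = $14,850; $1,500 × 33% = $495. Combined base = $114,500 + $15,345 = $129,845.
Defendant has an active warrant in another jurisdiction (+60%): $129,845 × 1.6 = $207,752.
Defendant has surrendered passport (−35%): $207,752 × 0.65 = $135,038.80.
$135,038.80 is within the $750,000 maximum.
$135,038.80 is at or above the $4,500 minimum.
Rounded to the nearest dollar: $135,039.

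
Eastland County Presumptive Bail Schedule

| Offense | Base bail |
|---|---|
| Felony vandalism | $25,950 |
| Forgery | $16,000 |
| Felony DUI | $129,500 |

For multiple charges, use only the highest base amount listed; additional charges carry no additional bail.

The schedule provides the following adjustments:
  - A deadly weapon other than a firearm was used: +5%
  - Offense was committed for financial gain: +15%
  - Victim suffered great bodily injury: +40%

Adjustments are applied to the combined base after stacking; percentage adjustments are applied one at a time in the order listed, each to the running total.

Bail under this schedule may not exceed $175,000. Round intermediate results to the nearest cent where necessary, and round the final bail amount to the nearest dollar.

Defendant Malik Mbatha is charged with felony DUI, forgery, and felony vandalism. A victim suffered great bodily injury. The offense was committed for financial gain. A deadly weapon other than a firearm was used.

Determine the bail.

Base amounts from the schedule: felony DUI $129,500; forgery $16,000; felony vandalism $25,950.
Stacking rule: use the highest base only. Highest is felony DUI at $129,500. Combined base = $129,500.
A deadly weapon other than a firearm was used (+5%): $129,500 × 1.05 = $135,975.
Offense was committed for financial gain (+15%): $135,975 × 1.15 = $156,371.25.
Victim suffered great bodily injury (+40%): $156,371.25 × 1.4 = $218,919.75.
Result $218,919.75 exceeds the maximum of $175,000; bail is capped at $175,000.

$175,000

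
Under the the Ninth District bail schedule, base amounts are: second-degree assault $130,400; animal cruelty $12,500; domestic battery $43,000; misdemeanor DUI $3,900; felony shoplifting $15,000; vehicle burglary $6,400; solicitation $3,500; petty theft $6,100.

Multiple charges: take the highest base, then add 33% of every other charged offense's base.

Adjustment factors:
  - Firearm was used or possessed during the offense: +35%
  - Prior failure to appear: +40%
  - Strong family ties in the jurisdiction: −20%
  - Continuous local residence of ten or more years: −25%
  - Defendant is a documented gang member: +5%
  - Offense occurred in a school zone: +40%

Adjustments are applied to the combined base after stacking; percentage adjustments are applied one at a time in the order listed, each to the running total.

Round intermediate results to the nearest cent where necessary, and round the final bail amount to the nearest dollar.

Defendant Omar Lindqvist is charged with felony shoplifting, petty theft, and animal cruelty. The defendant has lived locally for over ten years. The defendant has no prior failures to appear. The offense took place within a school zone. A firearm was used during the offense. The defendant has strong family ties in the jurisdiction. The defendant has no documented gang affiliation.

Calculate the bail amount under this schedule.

$23,970

Base amounts from the schedule: felony shoplifting $15,000; petty theft $6,100; animal cruelty $12,500.
Stacking rule: highest base plus 33% of each additional charge. Highest is felony shoplifting at $15,000. Additional: $6,100 × 33% = $2,013; $12,500 × 33% = $4,125. Combined base = $15,000 + $6,138 = $21,138.
Firearm was used or possessed during the offense (+35%): $21,138 × 1.35 = $28,536.30.
Strong family ties in the jurisdiction (−20%): $28,536.30 × 0.8 = $22,829.04.
Continuous local residence of ten or more years (−25%): $22,829.04 × 0.75 = $17,121.78.
Offense occurred in a school zone (+40%): $17,121.78 × 1.4 = $23,970.49.
Rounded to the nearest dollar: $23,970.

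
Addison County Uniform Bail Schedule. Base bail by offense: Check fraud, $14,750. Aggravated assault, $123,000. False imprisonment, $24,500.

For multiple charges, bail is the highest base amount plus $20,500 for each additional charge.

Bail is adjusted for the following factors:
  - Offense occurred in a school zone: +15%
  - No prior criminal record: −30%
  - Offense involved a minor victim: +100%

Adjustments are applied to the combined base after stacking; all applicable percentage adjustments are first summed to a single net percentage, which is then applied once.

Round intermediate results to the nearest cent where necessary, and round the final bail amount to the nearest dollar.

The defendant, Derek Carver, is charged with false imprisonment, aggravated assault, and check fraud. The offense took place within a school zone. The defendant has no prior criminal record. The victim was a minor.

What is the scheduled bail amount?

Base amounts from the schedule: false imprisonment $24,500; aggravated assault $123,000; check fraud $14,750.
Stacking rule: highest base plus $20,500 per additional charge. Highest is aggravated assault at $123,000; 2 additional charges → +$41,000. Combined base = $164,000.
Net percentage adjustment: +15% −30% +100% = +85%. $164,000 × 1.85 = $303,400.

$303,400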